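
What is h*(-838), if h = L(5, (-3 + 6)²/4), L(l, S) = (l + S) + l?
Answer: -20531/2 ≈ -10266.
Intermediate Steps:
L(l, S) = S + 2*l (L(l, S) = (S + l) + l = S + 2*l)
h = 49/4 (h = (-3 + 6)²/4 + 2*5 = 3²*(¼) + 10 = 9*(¼) + 10 = 9/4 + 10 = 49/4 ≈ 12.250)
h*(-838) = (49/4)*(-838) = -20531/2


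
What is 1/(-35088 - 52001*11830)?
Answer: -1/1030262870 ≈ -9.7063e-10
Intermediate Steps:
1/(-35088 - 52001*11830) = (1/11830)/(-87089) = -1/87089*1/11830 = -1/1030262870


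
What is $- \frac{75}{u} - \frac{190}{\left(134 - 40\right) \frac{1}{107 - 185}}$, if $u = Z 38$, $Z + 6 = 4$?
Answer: $\frac{566685}{3572} \approx 158.65$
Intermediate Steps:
$Z = -2$ ($Z = -6 + 4 = -2$)
$u = -76$ ($u = \left(-2\right) 38 = -76$)
$- \frac{75}{u} - \frac{190}{\left(134 - 40\right) \frac{1}{107 - 185}} = - \frac{75}{-76} - \frac{190}{\left(134 - 40\right) \frac{1}{107 - 185}} = \left(-75\right) \left(- \frac{1}{76}\right) - \frac{190}{94 \frac{1}{-78}} = \frac{75}{76} - \frac{190}{94 \left(- \frac{1}{78}\right)} = \frac{75}{76} - \frac{190}{- \frac{47}{39}} = \frac{75}{76} - - \frac{7410}{47} = \frac{75}{76} + \frac{7410}{47} = \frac{566685}{3572}$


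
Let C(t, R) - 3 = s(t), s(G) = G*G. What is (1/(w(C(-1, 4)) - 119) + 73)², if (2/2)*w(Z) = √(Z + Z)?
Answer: 1067192302508/200307409 - 4132200*√2/200307409 ≈ 5327.7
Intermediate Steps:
s(G) = G²
C(t, R) = 3 + t²
w(Z) = √2*√Z (w(Z) = √(Z + Z) = √(2*Z) = √2*√Z)
(1/(w(C(-1, 4)) - 119) + 73)² = (1/(√2*√(3 + (-1)²) - 119) + 73)² = (1/(√2*√(3 + 1) - 119) + 73)² = (1/(√2*√4 - 119) + 73)² = (1/(√2*2 - 119) + 73)² = (1/(2*√2 - 119) + 73)² = (1/(-119 + 2*√2) + 73)² = (73 + 1/(-119 + 2*√2))²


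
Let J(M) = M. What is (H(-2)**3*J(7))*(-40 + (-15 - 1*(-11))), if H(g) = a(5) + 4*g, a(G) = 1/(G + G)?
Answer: 37964003/250 ≈ 1.5186e+5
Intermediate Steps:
a(G) = 1/(2*G)
H(g) = 1/10 + 4*g (H(g) = (1/2)/5 + 4*g = (1/2)*(1/5) + 4*g = 1/10 + 4*g)
(H(-2)**3*J(7))*(-40 + (-15 - 1*(-11))) = ((1/10 + 4*(-2))**3*7)*(-40 + (-15 - 1*(-11))) = ((1/10 - 8)**3*7)*(-40 + (-15 + 11)) = ((-79/10)**3*7)*(-40 - 4) = -493039/1000*7*(-44) = -3451273/1000*(-44) = 37964003/250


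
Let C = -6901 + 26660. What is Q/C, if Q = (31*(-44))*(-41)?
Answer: 55924/19759 ≈ 2.8303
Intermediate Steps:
Q = 55924 (Q = -1364*(-41) = 55924)
C = 19759
Q/C = 55924/19759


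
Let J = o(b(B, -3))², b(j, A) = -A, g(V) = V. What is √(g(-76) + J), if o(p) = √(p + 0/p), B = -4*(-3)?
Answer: I*√73 ≈ 8.544*I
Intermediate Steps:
B = 12
o(p) = √p (o(p) = √(p + 0) = √p)
J = 3 (J = (√(-1*(-3)))² = (√3)² = 3)
√(g(-76) + J) = √(-76 + 3) = √(-73) = I*√73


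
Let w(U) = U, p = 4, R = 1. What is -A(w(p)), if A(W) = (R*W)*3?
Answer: -12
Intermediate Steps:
A(W) = 3*W (A(W) = (1*W)*3 = W*3 = 3*W)
-A(w(p)) = -3*4 = -1*12 = -12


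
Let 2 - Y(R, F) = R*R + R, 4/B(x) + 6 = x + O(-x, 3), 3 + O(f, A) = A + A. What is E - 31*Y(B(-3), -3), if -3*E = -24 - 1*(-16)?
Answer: -596/9 ≈ -66.222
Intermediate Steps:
O(f, A) = -3 + 2*A (O(f, A) = -3 + (A + A) = -3 + 2*A)
E = 8/3 (E = -(-24 - 1*(-16))/3 = -(-24 + 16)/3 = -1/3*(-8) = 8/3 ≈ 2.6667)
B(x) = 4/(-3 + x) (B(x) = 4/(-6 + (x + (-3 + 2*3))) = 4/(-6 + (x + (-3 + 6))) = 4/(-6 + (x + 3)) = 4/(-6 + (3 + x)) = 4/(-3 + x))
Y(R, F) = 2 - R - R**2 (Y(R, F) = 2 - (R*R + R) = 2 - (R**2 + R) = 2 - (R + R**2) = 2 + (-R - R**2) = 2 - R - R**2)
E - 31*Y(B(-3), -3) = 8/3 - 31*(2 - 4/(-3 - 3) - (4/(-3 - 3))**2) = 8/3 - 31*(2 - 4/(-6) - (4/(-6))**2) = 8/3 - 31*(2 - 4*(-1)/6 - (4*(-1/6))**2) = 8/3 - 31*(2 - 1*(-2/3) - (-2/3)**2) = 8/3 - 31*(2 + 2/3 - 1*4/9) = 8/3 - 31*(2 + 2/3 - 4/9) = 8/3 - 31*20/9 = 8/3 - 620/9 = -596/9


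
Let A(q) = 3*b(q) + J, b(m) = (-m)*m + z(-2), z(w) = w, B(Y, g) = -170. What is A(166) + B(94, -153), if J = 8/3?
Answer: -248524/3 ≈ -82841.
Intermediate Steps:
J = 8/3 (J = 8*(1/3) = 8/3 ≈ 2.6667)
b(m) = -2 - m**2 (b(m) = (-m)*m - 2 = -m**2 - 2 = -2 - m**2)
A(q) = -10/3 - 3*q**2 (A(q) = 3*(-2 - q**2) + 8/3 = (-6 - 3*q**2) + 8/3 = -10/3 - 3*q**2)
A(166) + B(94, -153) = (-10/3 - 3*166**2) - 170 = (-10/3 - 3*27556) - 170 = (-10/3 - 82668) - 170 = -248014/3 - 170 = -248524/3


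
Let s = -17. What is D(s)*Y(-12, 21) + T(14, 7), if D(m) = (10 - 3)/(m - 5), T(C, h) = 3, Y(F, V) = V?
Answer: -81/22 ≈ -3.6818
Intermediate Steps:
D(m) = 7/(-5 + m)
D(s)*Y(-12, 21) + T(14, 7) = (7/(-5 - 17))*21 + 3 = (7/(-22))*21 + 3 = (7*(-1/22))*21 + 3 = -7/22*21 + 3 = -147/22 + 3 = -81/22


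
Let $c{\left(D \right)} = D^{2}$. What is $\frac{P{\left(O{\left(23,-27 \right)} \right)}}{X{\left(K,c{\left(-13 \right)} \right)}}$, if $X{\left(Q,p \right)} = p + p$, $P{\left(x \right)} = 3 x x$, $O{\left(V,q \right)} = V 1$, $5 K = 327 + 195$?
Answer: $\frac{1587}{338} \approx 4.6953$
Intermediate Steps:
$K = \frac{522}{5}$ ($K = \frac{327 + 195}{5} = \frac{1}{5} \cdot 522 = \frac{522}{5} \approx 104.4$)
$O{\left(V,q \right)} = V$
$P{\left(x \right)} = 3 x^{2}$
$X{\left(Q,p \right)} = 2 p$
$\frac{P{\left(O{\left(23,-27 \right)} \right)}}{X{\left(K,c{\left(-13 \right)} \right)}} = \frac{3 \cdot 23^{2}}{2 \left(-13\right)^{2}} = \frac{3 \cdot 529}{2 \cdot 169} = \frac{1587}{338}$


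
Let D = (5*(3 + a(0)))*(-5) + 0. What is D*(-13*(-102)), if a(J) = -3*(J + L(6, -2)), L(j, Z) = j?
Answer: 497250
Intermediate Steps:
a(J) = -18 - 3*J (a(J) = -3*(J + 6) = -3*(6 + J) = -18 - 3*J)
D = 375 (D = (5*(3 + (-18 - 3*0)))*(-5) + 0 = (5*(3 + (-18 + 0)))*(-5) + 0 = (5*(3 - 18))*(-5) + 0 = (5*(-15))*(-5) + 0 = -75*(-5) + 0 = 375 + 0 = 375)
D*(-13*(-102)) = 375*(-13*(-102)) = 375*1326 = 497250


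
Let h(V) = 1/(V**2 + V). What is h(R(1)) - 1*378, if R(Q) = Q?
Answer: -755/2 ≈ -377.50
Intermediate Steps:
h(V) = 1/(V + V**2)
h(R(1)) - 1*378 = 1/(1*(1 + 1)) - 1*378 = 1/2 - 378 = -755/2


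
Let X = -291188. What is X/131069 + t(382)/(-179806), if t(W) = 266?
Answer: -26196106941/11783496307 ≈ -2.2231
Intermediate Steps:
X/131069 + t(382)/(-179806) = -291188/131069 + 266/(-179806) = -291188*1/131069 + 266*(-1/179806) = -291188/131069 - 133/89903 = -26196106941/11783496307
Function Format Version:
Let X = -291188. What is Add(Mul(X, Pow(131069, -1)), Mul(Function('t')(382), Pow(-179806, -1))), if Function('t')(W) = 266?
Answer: Rational(-26196106941, 11783496307) ≈ -2.2231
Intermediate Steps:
Add(Mul(X, Pow(131069, -1)), Mul(Function('t')(382), Pow(-179806, -1))) = Add(Mul(-291188, Pow(131069, -1)), Mul(266, Pow(-179806, -1))) = Add(Mul(-291188, Rational(1, 131069)), Mul(266, Rational(-1, 179806))) = Add(Rational(-291188, 131069), Rational(-133, 89903)) = Rational(-26196106941, 11783496307)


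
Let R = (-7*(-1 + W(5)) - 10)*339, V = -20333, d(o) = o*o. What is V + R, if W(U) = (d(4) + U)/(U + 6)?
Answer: -284683/11 ≈ -25880.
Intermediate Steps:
d(o) = o**2
W(U) = (16 + U)/(6 + U) (W(U) = (4**2 + U)/(U + 6) = (16 + U)/(6 + U))
R = -61020/11 (R = (-7*(-1 + (16 + 5)/(6 + 5)) - 10)*339 = (-7*(-1 + 21/11) - 10)*339 = (-7*10/11 - 10)*339 = (-70/11 - 10)*339 = -180/11*339 = -61020/11 ≈ -5547.3)
V + R = -20333 - 61020/11 = -284683/11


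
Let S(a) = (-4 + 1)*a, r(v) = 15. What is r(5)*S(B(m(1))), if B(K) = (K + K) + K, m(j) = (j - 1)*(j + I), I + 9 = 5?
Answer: 0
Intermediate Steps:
I = -4 (I = -9 + 5 = -4)
m(j) = (-1 + j)*(-4 + j) (m(j) = (j - 1)*(j - 4) = (-1 + j)*(-4 + j))
B(K) = 3*K (B(K) = 2*K + K = 3*K)
S(a) = -3*a
r(5)*S(B(m(1))) = 15*(-9*(4 + 1² - 5*1)) = 15*(-9*(4 + 1 - 5)) = 15*(-9*0) = 15*(-3*0) = 15*0 = 0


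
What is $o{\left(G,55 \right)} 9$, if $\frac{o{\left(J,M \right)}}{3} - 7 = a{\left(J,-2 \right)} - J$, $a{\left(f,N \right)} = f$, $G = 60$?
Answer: $189$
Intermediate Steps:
$o{\left(J,M \right)} = 21$ ($o{\left(J,M \right)} = 21 + 3 \left(J - J\right) = 21 + 3 \cdot 0 = 21 + 0 = 21$)
$o{\left(G,55 \right)} 9 = 21 \cdot 9 = 189$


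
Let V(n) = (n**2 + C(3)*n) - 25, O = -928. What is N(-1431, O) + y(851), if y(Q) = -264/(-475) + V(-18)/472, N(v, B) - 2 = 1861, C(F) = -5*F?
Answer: 418079483/224200 ≈ 1864.8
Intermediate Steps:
N(v, B) = 1863 (N(v, B) = 2 + 1861 = 1863)
V(n) = -25 + n**2 - 15*n (V(n) = (n**2 + (-5*3)*n) - 25 = (n**2 - 15*n) - 25 = -25 + n**2 - 15*n)
y(Q) = 394883/224200 (y(Q) = -264/(-475) + (-25 + (-18)**2 - 15*(-18))/472 = -264*(-1/475) + (-25 + 324 + 270)*(1/472) = 264/475 + 569*(1/472) = 264/475 + 569/472 = 394883/224200)
N(-1431, O) + y(851) = 1863 + 394883/224200 = 418079483/224200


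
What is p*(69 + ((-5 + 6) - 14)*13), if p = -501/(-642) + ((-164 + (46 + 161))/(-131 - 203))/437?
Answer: -609144600/7808753 ≈ -78.008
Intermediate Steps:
p = 6091446/7808753 (p = -501*(-1/642) + ((-164 + 207)/(-334))*(1/437) = 167/214 + (43*(-1/334))*(1/437) = 167/214 - 43/334*1/437 = 167/214 - 43/145958 = 6091446/7808753 ≈ 0.78008)
p*(69 + ((-5 + 6) - 14)*13) = 6091446*(69 + ((-5 + 6) - 14)*13)/7808753 = 6091446*(69 + (1 - 14)*13)/7808753 = 6091446*(69 - 13*13)/7808753 = 6091446*(69 - 169)/7808753 = (6091446/7808753)*(-100) = -609144600/7808753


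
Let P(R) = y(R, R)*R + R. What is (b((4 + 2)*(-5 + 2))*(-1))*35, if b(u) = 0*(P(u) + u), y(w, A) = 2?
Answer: 0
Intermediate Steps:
P(R) = 3*R (P(R) = 2*R + R = 3*R)
b(u) = 0 (b(u) = 0*(3*u + u) = 0*(4*u) = 0)
(b((4 + 2)*(-5 + 2))*(-1))*35 = (0*(-1))*35 = 0*35 = 0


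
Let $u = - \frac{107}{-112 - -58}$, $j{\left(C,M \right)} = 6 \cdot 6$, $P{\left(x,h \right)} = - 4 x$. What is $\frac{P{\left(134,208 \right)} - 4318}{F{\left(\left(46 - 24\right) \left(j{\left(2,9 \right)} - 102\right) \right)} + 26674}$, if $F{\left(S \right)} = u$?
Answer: $- \frac{262116}{1440503} \approx -0.18196$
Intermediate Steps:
$j{\left(C,M \right)} = 36$
$u = \frac{107}{54}$ ($u = - \frac{107}{-112 + 58} = - \frac{107}{-54} = \left(-107\right) \left(- \frac{1}{54}\right) = \frac{107}{54} \approx 1.9815$)
$F{\left(S \right)} = \frac{107}{54}$
$\frac{P{\left(134,208 \right)} - 4318}{F{\left(\left(46 - 24\right) \left(j{\left(2,9 \right)} - 102\right) \right)} + 26674} = \frac{\left(-4\right) 134 - 4318}{\frac{107}{54} + 26674} = \frac{-536 - 4318}{\frac{1440503}{54}} = \left(-4854\right) \frac{54}{1440503} = - \frac{262116}{1440503}$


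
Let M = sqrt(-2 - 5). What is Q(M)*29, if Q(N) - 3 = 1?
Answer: 116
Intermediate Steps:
M = I*sqrt(7) (M = sqrt(-7) = I*sqrt(7) ≈ 2.6458*I)
Q(N) = 4 (Q(N) = 3 + 1 = 4)
Q(M)*29 = 4*29 = 116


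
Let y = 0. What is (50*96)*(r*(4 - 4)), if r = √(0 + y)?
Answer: 0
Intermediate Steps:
r = 0 (r = √(0 + 0) = √0 = 0)
(50*96)*(r*(4 - 4)) = (50*96)*(0*(4 - 4)) = 4800*(0*0) = 4800*0 = 0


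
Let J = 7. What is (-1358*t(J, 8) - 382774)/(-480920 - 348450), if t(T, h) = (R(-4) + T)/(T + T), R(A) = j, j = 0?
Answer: 383453/829370 ≈ 0.46234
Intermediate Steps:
R(A) = 0
t(T, h) = 1/2 (t(T, h) = (0 + T)/(T + T) = T/((2*T)) = T*(1/(2*T)) = 1/2)
(-1358*t(J, 8) - 382774)/(-480920 - 348450) = (-1358*1/2 - 382774)/(-480920 - 348450) = (-679 - 382774)/(-829370) = -383453*(-1/829370) = 383453/829370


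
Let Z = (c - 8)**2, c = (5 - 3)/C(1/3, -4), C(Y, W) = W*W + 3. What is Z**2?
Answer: 506250000/130321 ≈ 3884.6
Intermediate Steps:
C(Y, W) = 3 + W**2 (C(Y, W) = W**2 + 3 = 3 + W**2)
c = 2/19 (c = (5 - 3)/(3 + (-4)**2) = 2/(3 + 16) = 2/19 ≈ 0.10526)
Z = 22500/361 (Z = (2/19 - 8)**2 = (-150/19)**2 = 22500/361 ≈ 62.327)
Z**2 = (22500/361)**2 = 506250000/130321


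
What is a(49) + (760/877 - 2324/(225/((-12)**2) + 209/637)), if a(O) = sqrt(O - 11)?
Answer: -20758159976/16898913 + sqrt(38) ≈ -1222.2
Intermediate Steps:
a(O) = sqrt(-11 + O)
a(49) + (760/877 - 2324/(225/((-12)**2) + 209/637)) = sqrt(-11 + 49) + (760/877 - 2324/(225/((-12)**2) + 209/637)) = sqrt(38) + (760*(1/877) - 2324/(225/144 + 209*(1/637))) = sqrt(38) + (760/877 - 2324/(225*(1/144) + 209/637)) = sqrt(38) + (760/877 - 2324/(25/16 + 209/637)) = sqrt(38) + (760/877 - 2324/19269/10192) = sqrt(38) + (760/877 - 2324*10192/19269) = sqrt(38) + (760/877 - 23686208/19269) = sqrt(38) - 20758159976/16898913 = -20758159976/16898913 + sqrt(38)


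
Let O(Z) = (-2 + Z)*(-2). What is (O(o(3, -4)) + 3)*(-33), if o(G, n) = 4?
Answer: 33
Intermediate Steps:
O(Z) = 4 - 2*Z
(O(o(3, -4)) + 3)*(-33) = ((4 - 2*4) + 3)*(-33) = ((4 - 8) + 3)*(-33) = (-4 + 3)*(-33) = -1*(-33) = 33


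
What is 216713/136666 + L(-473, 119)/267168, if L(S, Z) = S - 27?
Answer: 314295901/198439032 ≈ 1.5838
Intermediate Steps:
L(S, Z) = -27 + S
216713/136666 + L(-473, 119)/267168 = 216713/136666 + (-27 - 473)/267168 = 216713*(1/136666) - 500*1/267168 = 216713/136666 - 125/66792 = 314295901/198439032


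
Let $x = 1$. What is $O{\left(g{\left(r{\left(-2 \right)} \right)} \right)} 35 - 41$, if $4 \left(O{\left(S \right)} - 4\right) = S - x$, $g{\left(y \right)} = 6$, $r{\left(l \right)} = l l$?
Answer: $\frac{571}{4} \approx 142.75$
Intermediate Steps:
$r{\left(l \right)} = l^{2}$
$O{\left(S \right)} = \frac{15}{4} + \frac{S}{4}$ ($O{\left(S \right)} = 4 + \frac{S - 1}{4} = 4 + \frac{-1 + S}{4} = 4 + \left(- \frac{1}{4} + \frac{S}{4}\right) = \frac{15}{4} + \frac{S}{4}$)
$O{\left(g{\left(r{\left(-2 \right)} \right)} \right)} 35 - 41 = \left(\frac{15}{4} + \frac{1}{4} \cdot 6\right) 35 - 41 = \left(\frac{15}{4} + \frac{3}{2}\right) 35 - 41 = \frac{21}{4} \cdot 35 - 41 = \frac{735}{4} - 41 = \frac{571}{4}$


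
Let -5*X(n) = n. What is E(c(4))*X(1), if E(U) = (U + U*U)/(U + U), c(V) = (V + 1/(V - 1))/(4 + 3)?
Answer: -17/105 ≈ -0.16190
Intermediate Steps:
X(n) = -n/5
c(V) = V/7 + 1/(7*(-1 + V)) (c(V) = (V + 1/(-1 + V))/7 = (V + 1/(-1 + V))*(1/7) = V/7 + 1/(7*(-1 + V)))
E(U) = (U + U**2)/(2*U) (E(U) = (U + U**2)/((2*U)) = (U + U**2)*(1/(2*U)) = (U + U**2)/(2*U))
E(c(4))*X(1) = (1/2 + ((1 + 4**2 - 1*4)/(7*(-1 + 4)))/2)*(-1/5*1) = (1/2 + ((1/7)*(1 + 16 - 4)/3)/2)*(-1/5) = (1/2 + ((1/7)*(1/3)*13)/2)*(-1/5) = (1/2 + (1/2)*(13/21))*(-1/5) = (1/2 + 13/42)*(-1/5) = (17/21)*(-1/5) = -17/105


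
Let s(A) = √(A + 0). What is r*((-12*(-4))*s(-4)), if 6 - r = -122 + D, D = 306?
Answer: -17088*I ≈ -17088.0*I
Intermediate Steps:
s(A) = √A
r = -178 (r = 6 - (-122 + 306) = 6 - 1*184 = 6 - 184 = -178)
r*((-12*(-4))*s(-4)) = -178*(-12*(-4))*√(-4) = -8544*2*I = -17088*I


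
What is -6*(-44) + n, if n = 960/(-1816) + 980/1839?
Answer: 110209372/417453 ≈ 264.00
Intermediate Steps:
n = 1780/417453 (n = 960*(-1/1816) + 980*(1/1839) = -120/227 + 980/1839 = 1780/417453 ≈ 0.0042640)
-6*(-44) + n = -6*(-44) + 1780/417453 = 264 + 1780/417453 = 110209372/417453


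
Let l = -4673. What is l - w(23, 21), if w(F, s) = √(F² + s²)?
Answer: -4673 - √970 ≈ -4704.1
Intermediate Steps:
l - w(23, 21) = -4673 - √(23² + 21²) = -4673 - √(529 + 441) = -4673 - √970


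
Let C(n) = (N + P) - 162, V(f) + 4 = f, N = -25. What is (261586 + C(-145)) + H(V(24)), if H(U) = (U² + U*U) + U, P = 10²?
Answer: 262319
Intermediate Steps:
P = 100
V(f) = -4 + f
C(n) = -87 (C(n) = (-25 + 100) - 162 = 75 - 162 = -87)
H(U) = U + 2*U² (H(U) = (U² + U²) + U = 2*U² + U = U + 2*U²)
(261586 + C(-145)) + H(V(24)) = (261586 - 87) + (-4 + 24)*(1 + 2*(-4 + 24)) = 261499 + 20*(1 + 2*20) = 261499 + 20*(1 + 40) = 261499 + 20*41 = 261499 + 820 = 262319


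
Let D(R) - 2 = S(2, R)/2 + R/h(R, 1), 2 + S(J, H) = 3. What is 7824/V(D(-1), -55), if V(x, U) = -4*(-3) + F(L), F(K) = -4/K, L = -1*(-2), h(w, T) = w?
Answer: 3912/5 ≈ 782.40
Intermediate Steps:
S(J, H) = 1 (S(J, H) = -2 + 3 = 1)
L = 2
D(R) = 7/2 (D(R) = 2 + (1/2 + R/R) = 2 + (1*(½) + 1) = 2 + (½ + 1) = 2 + 3/2 = 7/2)
V(x, U) = 10 (V(x, U) = -4*(-3) - 4/2 = 12 - 4*½ = 12 - 2 = 10)
7824/V(D(-1), -55) = 7824/10 = 7824*(⅒) = 3912/5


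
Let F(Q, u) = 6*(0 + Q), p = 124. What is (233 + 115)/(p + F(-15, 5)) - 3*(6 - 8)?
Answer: 276/17 ≈ 16.235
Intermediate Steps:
F(Q, u) = 6*Q
(233 + 115)/(p + F(-15, 5)) - 3*(6 - 8) = (233 + 115)/(124 + 6*(-15)) - 3*(6 - 8) = 348/(124 - 90) - 3*(-2) = 348/34 + 6 = 348*(1/34) + 6 = 174/17 + 6 = 276/17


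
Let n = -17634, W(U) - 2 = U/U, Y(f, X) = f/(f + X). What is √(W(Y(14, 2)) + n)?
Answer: 3*I*√1959 ≈ 132.78*I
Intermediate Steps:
Y(f, X) = f/(X + f)
W(U) = 3 (W(U) = 2 + U/U = 2 + 1 = 3)
√(W(Y(14, 2)) + n) = √(3 - 17634) = √(-17631) = 3*I*√1959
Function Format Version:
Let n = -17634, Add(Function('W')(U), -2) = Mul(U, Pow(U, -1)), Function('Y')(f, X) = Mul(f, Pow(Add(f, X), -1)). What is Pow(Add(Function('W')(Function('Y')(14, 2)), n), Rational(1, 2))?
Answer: Mul(3, I, Pow(1959, Rational(1, 2))) ≈ Mul(132.78, I)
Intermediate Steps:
Function('Y')(f, X) = Mul(f, Pow(Add(X, f), -1))
Function('W')(U) = 3 (Function('W')(U) = Add(2, Mul(U, Pow(U, -1))) = Add(2, 1) = 3)
Pow(Add(Function('W')(Function('Y')(14, 2)), n), Rational(1, 2)) = Pow(Add(3, -17634), Rational(1, 2)) = Pow(-17631, Rational(1, 2)) = Mul(3, I, Pow(1959, Rational(1, 2)))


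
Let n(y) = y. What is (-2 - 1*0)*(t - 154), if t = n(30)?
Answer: 248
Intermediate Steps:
t = 30
(-2 - 1*0)*(t - 154) = (-2 - 1*0)*(30 - 154) = (-2 + 0)*(-124) = -2*(-124) = 248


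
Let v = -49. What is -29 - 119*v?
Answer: 5802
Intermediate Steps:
-29 - 119*v = -29 - 119*(-49) = -29 + 5831 = 5802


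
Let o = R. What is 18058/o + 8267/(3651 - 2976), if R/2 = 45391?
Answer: 381341972/30638925 ≈ 12.446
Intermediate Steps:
R = 90782 (R = 2*45391 = 90782)
o = 90782
18058/o + 8267/(3651 - 2976) = 18058/90782 + 8267/(3651 - 2976) = 18058*(1/90782) + 8267/675 = 9029/45391 + 8267*(1/675) = 9029/45391 + 8267/675 = 381341972/30638925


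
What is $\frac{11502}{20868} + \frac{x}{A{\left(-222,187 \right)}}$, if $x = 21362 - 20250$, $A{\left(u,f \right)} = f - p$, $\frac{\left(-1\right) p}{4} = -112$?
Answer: $- \frac{3367199}{907758} \approx -3.7094$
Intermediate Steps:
$p = 448$ ($p = \left(-4\right) \left(-112\right) = 448$)
$A{\left(u,f \right)} = -448 + f$ ($A{\left(u,f \right)} = f - 448 = -448 + f$)
$x = 1112$
$\frac{11502}{20868} + \frac{x}{A{\left(-222,187 \right)}} = \frac{11502}{20868} + \frac{1112}{-448 + 187} = 11502 \cdot \frac{1}{20868} + \frac{1112}{-261} = \frac{1917}{3478} + 1112 \left(- \frac{1}{261}\right) = \frac{1917}{3478} - \frac{1112}{261} = - \frac{3367199}{907758}$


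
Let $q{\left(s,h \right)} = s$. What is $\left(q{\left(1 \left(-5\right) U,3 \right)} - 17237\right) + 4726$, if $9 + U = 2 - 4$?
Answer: $-12456$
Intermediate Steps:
$U = -11$ ($U = -9 + \left(2 - 4\right) = -9 - 2 = -11$)
$\left(q{\left(1 \left(-5\right) U,3 \right)} - 17237\right) + 4726 = \left(1 \left(-5\right) \left(-11\right) - 17237\right) + 4726 = \left(\left(-5\right) \left(-11\right) - 17237\right) + 4726 = \left(55 - 17237\right) + 4726 = -17182 + 4726 = -12456$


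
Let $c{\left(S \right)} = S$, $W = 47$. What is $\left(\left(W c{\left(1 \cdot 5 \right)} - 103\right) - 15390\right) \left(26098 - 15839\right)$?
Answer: $-156531822$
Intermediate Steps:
$\left(\left(W c{\left(1 \cdot 5 \right)} - 103\right) - 15390\right) \left(26098 - 15839\right) = \left(\left(47 \cdot 1 \cdot 5 - 103\right) - 15390\right) \left(26098 - 15839\right) = \left(\left(47 \cdot 5 - 103\right) - 15390\right) 10259 = \left(\left(235 - 103\right) - 15390\right) 10259 = \left(132 - 15390\right) 10259 = \left(-15258\right) 10259 = -156531822$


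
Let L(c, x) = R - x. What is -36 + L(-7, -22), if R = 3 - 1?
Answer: -12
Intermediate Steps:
R = 2
L(c, x) = 2 - x
-36 + L(-7, -22) = -36 + (2 - 1*(-22)) = -36 + (2 + 22) = -36 + 24 = -12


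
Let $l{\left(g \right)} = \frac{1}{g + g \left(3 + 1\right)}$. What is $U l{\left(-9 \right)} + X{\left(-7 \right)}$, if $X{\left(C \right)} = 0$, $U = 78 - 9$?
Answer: $- \frac{23}{15} \approx -1.5333$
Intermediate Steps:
$U = 69$
$l{\left(g \right)} = \frac{1}{5 g}$ ($l{\left(g \right)} = \frac{1}{g + g 4} = \frac{1}{g + 4 g} = \frac{1}{5 g}$)
$U l{\left(-9 \right)} + X{\left(-7 \right)} = 69 \frac{1}{5 \left(-9\right)} + 0 = 69 \cdot \frac{1}{5} \left(- \frac{1}{9}\right) + 0 = 69 \left(- \frac{1}{45}\right) + 0 = - \frac{23}{15} + 0 = - \frac{23}{15}$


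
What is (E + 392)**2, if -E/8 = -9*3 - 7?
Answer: 440896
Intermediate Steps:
E = 272 (E = -8*(-9*3 - 7) = -8*(-27 - 7) = -8*(-34) = 272)
(E + 392)**2 = (272 + 392)**2 = 664**2 = 440896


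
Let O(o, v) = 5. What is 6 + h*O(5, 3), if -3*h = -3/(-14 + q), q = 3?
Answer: 61/11 ≈ 5.5455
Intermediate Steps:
h = -1/11 (h = -(-3)/(3*(-14 + 3)) = -(-3)/(3*(-11)) = -(-1)*(-3)/33 = -⅓*3/11 = -1/11 ≈ -0.090909)
6 + h*O(5, 3) = 6 - 1/11*5 = 6 - 5/11 = 61/11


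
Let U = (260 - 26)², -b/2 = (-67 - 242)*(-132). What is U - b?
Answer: 136332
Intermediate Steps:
b = -81576 (b = -2*(-67 - 242)*(-132) = -(-618)*(-132) = -2*40788 = -81576)
U = 54756 (U = 234² = 54756)
U - b = 54756 - 1*(-81576) = 54756 + 81576 = 136332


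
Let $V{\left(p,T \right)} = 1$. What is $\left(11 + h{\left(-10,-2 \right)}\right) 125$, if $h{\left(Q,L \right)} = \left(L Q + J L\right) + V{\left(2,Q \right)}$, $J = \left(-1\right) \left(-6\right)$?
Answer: $2500$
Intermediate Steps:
$J = 6$
$h{\left(Q,L \right)} = 1 + 6 L + L Q$ ($h{\left(Q,L \right)} = \left(L Q + 6 L\right) + 1 = \left(6 L + L Q\right) + 1 = 1 + 6 L + L Q$)
$\left(11 + h{\left(-10,-2 \right)}\right) 125 = \left(11 + \left(1 + 6 \left(-2\right) - -20\right)\right) 125 = \left(11 + \left(1 - 12 + 20\right)\right) 125 = \left(11 + 9\right) 125 = 20 \cdot 125 = 2500$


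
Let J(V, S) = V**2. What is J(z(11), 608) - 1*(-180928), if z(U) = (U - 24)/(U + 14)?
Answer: 113080169/625 ≈ 1.8093e+5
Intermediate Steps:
z(U) = (-24 + U)/(14 + U)
J(z(11), 608) - 1*(-180928) = ((-24 + 11)/(14 + 11))**2 - 1*(-180928) = (-13/25)**2 + 180928 = 169/625 + 180928 = 113080169/625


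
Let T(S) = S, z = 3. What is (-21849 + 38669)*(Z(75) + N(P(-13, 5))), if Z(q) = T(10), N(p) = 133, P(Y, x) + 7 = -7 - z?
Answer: 2405260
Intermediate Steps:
P(Y, x) = -17 (P(Y, x) = -7 + (-7 - 1*3) = -7 + (-7 - 3) = -7 - 10 = -17)
Z(q) = 10
(-21849 + 38669)*(Z(75) + N(P(-13, 5))) = (-21849 + 38669)*(10 + 133) = 16820*143 = 2405260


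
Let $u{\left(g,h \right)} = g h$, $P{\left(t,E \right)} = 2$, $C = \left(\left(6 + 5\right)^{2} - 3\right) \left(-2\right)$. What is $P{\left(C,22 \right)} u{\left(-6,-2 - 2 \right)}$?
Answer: $48$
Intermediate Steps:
$C = -236$ ($C = \left(11^{2} - 3\right) \left(-2\right) = \left(121 - 3\right) \left(-2\right) = 118 \left(-2\right) = -236$)
$P{\left(C,22 \right)} u{\left(-6,-2 - 2 \right)} = 2 \left(- 6 \left(-2 - 2\right)\right) = 2 \left(\left(-6\right) \left(-4\right)\right) = 2 \cdot 24 = 48$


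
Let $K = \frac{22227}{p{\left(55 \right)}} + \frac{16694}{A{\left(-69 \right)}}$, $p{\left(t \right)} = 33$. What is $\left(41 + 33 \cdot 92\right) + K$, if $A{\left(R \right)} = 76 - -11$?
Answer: $\frac{3772906}{957} \approx 3942.4$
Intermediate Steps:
$A{\left(R \right)} = 87$ ($A{\left(R \right)} = 76 + 11 = 87$)
$K = \frac{828217}{957}$ ($K = \frac{22227}{33} + \frac{16694}{87} = 22227 \cdot \frac{1}{33} + 16694 \cdot \frac{1}{87} = \frac{7409}{11} + \frac{16694}{87} = \frac{828217}{957} \approx 865.43$)
$\left(41 + 33 \cdot 92\right) + K = \left(41 + 33 \cdot 92\right) + \frac{828217}{957} = \left(41 + 3036\right) + \frac{828217}{957} = 3077 + \frac{828217}{957} = \frac{3772906}{957}$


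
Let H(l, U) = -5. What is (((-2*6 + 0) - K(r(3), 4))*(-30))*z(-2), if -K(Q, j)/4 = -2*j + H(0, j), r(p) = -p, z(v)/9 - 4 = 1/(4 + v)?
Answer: 77760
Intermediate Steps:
z(v) = 36 + 9/(4 + v)
K(Q, j) = 20 + 8*j (K(Q, j) = -4*(-2*j - 5) = -4*(-5 - 2*j) = 20 + 8*j)
(((-2*6 + 0) - K(r(3), 4))*(-30))*z(-2) = (((-2*6 + 0) - (20 + 8*4))*(-30))*(9*(17 + 4*(-2))/(4 - 2)) = (((-12 + 0) - (20 + 32))*(-30))*(9*(17 - 8)/2) = ((-12 - 1*52)*(-30))*(9*(½)*9) = ((-12 - 52)*(-30))*(81/2) = -64*(-30)*(81/2) = 1920*(81/2) = 77760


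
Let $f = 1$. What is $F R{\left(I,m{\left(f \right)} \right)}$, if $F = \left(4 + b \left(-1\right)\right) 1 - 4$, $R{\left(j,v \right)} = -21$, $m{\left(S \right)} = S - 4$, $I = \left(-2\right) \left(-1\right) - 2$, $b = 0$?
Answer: $0$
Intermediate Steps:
$I = 0$ ($I = 2 - 2 = 0$)
$m{\left(S \right)} = -4 + S$ ($m{\left(S \right)} = S - 4 = -4 + S$)
$F = 0$ ($F = \left(4 + 0 \left(-1\right)\right) 1 - 4 = \left(4 + 0\right) 1 - 4 = 4 \cdot 1 - 4 = 4 - 4 = 0$)
$F R{\left(I,m{\left(f \right)} \right)} = 0 \left(-21\right) = 0$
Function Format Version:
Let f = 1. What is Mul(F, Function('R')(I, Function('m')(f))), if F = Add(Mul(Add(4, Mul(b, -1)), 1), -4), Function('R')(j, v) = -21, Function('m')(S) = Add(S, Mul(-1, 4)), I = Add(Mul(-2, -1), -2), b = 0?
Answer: 0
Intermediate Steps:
I = 0 (I = Add(2, -2) = 0)
Function('m')(S) = Add(-4, S) (Function('m')(S) = Add(S, -4) = Add(-4, S))
F = 0 (F = Add(Mul(Add(4, Mul(0, -1)), 1), -4) = Add(Mul(Add(4, 0), 1), -4) = Add(Mul(4, 1), -4) = Add(4, -4) = 0)
Mul(F, Function('R')(I, Function('m')(f))) = Mul(0, -21) = 0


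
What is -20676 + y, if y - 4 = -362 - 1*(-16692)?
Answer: -4342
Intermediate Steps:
y = 16334 (y = 4 + (-362 - 1*(-16692)) = 4 + (-362 + 16692) = 4 + 16330 = 16334)
-20676 + y = -20676 + 16334 = -4342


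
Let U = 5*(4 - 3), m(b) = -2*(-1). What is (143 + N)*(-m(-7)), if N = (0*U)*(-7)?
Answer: -286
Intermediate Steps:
m(b) = 2
U = 5 (U = 5*1 = 5)
N = 0 (N = (0*5)*(-7) = 0*(-7) = 0)
(143 + N)*(-m(-7)) = (143 + 0)*(-1*2) = 143*(-2) = -286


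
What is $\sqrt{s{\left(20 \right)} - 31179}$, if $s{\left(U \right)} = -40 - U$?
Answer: $3 i \sqrt{3471} \approx 176.75 i$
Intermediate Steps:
$\sqrt{s{\left(20 \right)} - 31179} = \sqrt{\left(-40 - 20\right) - 31179} = \sqrt{-60 - 31179} = \sqrt{-31239} = 3 i \sqrt{3471}$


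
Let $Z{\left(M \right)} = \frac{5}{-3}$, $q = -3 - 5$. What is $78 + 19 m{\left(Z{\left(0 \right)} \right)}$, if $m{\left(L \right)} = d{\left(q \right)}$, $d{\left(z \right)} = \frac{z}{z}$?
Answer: $97$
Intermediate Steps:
$q = -8$
$d{\left(z \right)} = 1$
$Z{\left(M \right)} = - \frac{5}{3}$ ($Z{\left(M \right)} = 5 \left(- \frac{1}{3}\right) = - \frac{5}{3}$)
$m{\left(L \right)} = 1$
$78 + 19 m{\left(Z{\left(0 \right)} \right)} = 78 + 19 \cdot 1 = 78 + 19 = 97$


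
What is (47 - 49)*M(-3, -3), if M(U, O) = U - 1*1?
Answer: 8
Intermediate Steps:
M(U, O) = -1 + U (M(U, O) = U - 1 = -1 + U)
(47 - 49)*M(-3, -3) = (47 - 49)*(-1 - 3) = -2*(-4) = 8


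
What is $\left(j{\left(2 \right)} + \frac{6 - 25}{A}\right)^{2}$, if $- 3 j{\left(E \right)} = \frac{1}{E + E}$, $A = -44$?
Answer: $\frac{529}{4356} \approx 0.12144$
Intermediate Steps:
$j{\left(E \right)} = - \frac{1}{6 E}$ ($j{\left(E \right)} = - \frac{1}{3 \left(E + E\right)} = - \frac{1}{3 \cdot 2 E} = - \frac{\frac{1}{2} \frac{1}{E}}{3} = - \frac{1}{6 E}$)
$\left(j{\left(2 \right)} + \frac{6 - 25}{A}\right)^{2} = \left(- \frac{1}{6 \cdot 2} + \frac{6 - 25}{-44}\right)^{2} = \left(\left(- \frac{1}{6}\right) \frac{1}{2} - - \frac{19}{44}\right)^{2} = \left(- \frac{1}{12} + \frac{19}{44}\right)^{2} = \left(\frac{23}{66}\right)^{2} = \frac{529}{4356}$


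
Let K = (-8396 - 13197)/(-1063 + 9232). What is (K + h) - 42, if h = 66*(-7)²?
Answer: 26053855/8169 ≈ 3189.4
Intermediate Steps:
h = 3234 (h = 66*49 = 3234)
K = -21593/8169 ≈ -2.6433
(K + h) - 42 = (-21593/8169 + 3234) - 42 = 26396953/8169 - 42 = 26053855/8169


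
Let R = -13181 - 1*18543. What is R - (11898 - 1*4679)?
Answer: -38943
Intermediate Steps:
R = -31724 (R = -13181 - 18543 = -31724)
R - (11898 - 1*4679) = -31724 - (11898 - 1*4679) = -31724 - (11898 - 4679) = -31724 - 1*7219 = -31724 - 7219 = -38943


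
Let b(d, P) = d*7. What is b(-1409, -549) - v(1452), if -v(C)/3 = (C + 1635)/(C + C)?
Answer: -9544297/968 ≈ -9859.8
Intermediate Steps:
b(d, P) = 7*d
v(C) = -3*(1635 + C)/(2*C) (v(C) = -3*(C + 1635)/(C + C) = -3*(1635 + C)/(2*C))
b(-1409, -549) - v(1452) = 7*(-1409) - 3*(-1635 - 1*1452)/(2*1452) = -9863 - 3*(-1635 - 1452)/(2*1452) = -9863 - 3*(-3087)/(2*1452) = -9863 - 1*(-3087/968) = -9863 + 3087/968 = -9544297/968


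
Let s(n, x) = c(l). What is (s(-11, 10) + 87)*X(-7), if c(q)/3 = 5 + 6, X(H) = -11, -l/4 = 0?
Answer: -1320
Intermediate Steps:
l = 0 (l = -4*0 = 0)
c(q) = 33 (c(q) = 3*(5 + 6) = 3*11 = 33)
s(n, x) = 33
(s(-11, 10) + 87)*X(-7) = (33 + 87)*(-11) = 120*(-11) = -1320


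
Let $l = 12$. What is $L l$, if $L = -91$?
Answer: $-1092$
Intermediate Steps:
$L l = \left(-91\right) 12 = -1092$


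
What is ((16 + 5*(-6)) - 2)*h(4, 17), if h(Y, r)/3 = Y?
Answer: -192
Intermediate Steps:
h(Y, r) = 3*Y
((16 + 5*(-6)) - 2)*h(4, 17) = ((16 + 5*(-6)) - 2)*(3*4) = ((16 - 30) - 2)*12 = (-14 - 2)*12 = -16*12 = -192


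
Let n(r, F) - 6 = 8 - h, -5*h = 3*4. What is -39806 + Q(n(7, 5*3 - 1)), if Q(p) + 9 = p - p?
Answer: -39815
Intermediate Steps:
h = -12/5 (h = -3*4/5 = -1/5*12 = -12/5 ≈ -2.4000)
n(r, F) = 82/5 (n(r, F) = 6 + (8 - 1*(-12/5)) = 6 + (8 + 12/5) = 6 + 52/5 = 82/5)
Q(p) = -9 (Q(p) = -9 + (p - p) = -9 + 0 = -9)
-39806 + Q(n(7, 5*3 - 1)) = -39806 - 9 = -39815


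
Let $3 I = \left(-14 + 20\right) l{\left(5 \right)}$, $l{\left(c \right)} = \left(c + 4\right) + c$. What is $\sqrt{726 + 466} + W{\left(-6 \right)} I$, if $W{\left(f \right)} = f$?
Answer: $-168 + 2 \sqrt{298} \approx -133.47$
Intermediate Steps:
$l{\left(c \right)} = 4 + 2 c$ ($l{\left(c \right)} = \left(4 + c\right) + c = 4 + 2 c$)
$I = 28$ ($I = \frac{\left(-14 + 20\right) \left(4 + 2 \cdot 5\right)}{3} = \frac{6 \left(4 + 10\right)}{3} = \frac{6 \cdot 14}{3} = \frac{1}{3} \cdot 84 = 28$)
$\sqrt{726 + 466} + W{\left(-6 \right)} I = \sqrt{726 + 466} - 168 = \sqrt{1192} - 168 = 2 \sqrt{298} - 168 = -168 + 2 \sqrt{298}$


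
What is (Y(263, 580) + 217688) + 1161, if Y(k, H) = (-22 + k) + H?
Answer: 219670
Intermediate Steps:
Y(k, H) = -22 + H + k
(Y(263, 580) + 217688) + 1161 = ((-22 + 580 + 263) + 217688) + 1161 = (821 + 217688) + 1161 = 218509 + 1161 = 219670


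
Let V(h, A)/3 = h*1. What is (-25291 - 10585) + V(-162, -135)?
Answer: -36362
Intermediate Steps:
V(h, A) = 3*h (V(h, A) = 3*(h*1) = 3*h)
(-25291 - 10585) + V(-162, -135) = (-25291 - 10585) + 3*(-162) = -35876 - 486 = -36362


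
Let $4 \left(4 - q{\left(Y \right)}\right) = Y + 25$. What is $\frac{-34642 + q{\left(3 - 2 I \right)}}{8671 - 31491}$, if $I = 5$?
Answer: $\frac{13857}{9128} \approx 1.5181$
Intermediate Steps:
$q{\left(Y \right)} = - \frac{9}{4} - \frac{Y}{4}$ ($q{\left(Y \right)} = 4 - \frac{Y + 25}{4} = 4 - \frac{25 + Y}{4} = 4 - \left(\frac{25}{4} + \frac{Y}{4}\right) = - \frac{9}{4} - \frac{Y}{4}$)
$\frac{-34642 + q{\left(3 - 2 I \right)}}{8671 - 31491} = \frac{-34642 - \left(\frac{9}{4} + \frac{3 - 10}{4}\right)}{8671 - 31491} = \frac{-34642 - \left(\frac{9}{4} + \frac{3 - 10}{4}\right)}{-22820} = \left(-34642 - \frac{1}{2}\right) \left(- \frac{1}{22820}\right) = \left(- \frac{69285}{2}\right) \left(- \frac{1}{22820}\right) = \frac{13857}{9128}$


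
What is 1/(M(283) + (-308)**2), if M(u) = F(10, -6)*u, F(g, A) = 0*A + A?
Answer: 1/93166 ≈ 1.0734e-5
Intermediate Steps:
F(g, A) = A (F(g, A) = 0 + A = A)
M(u) = -6*u
1/(M(283) + (-308)**2) = 1/(-6*283 + (-308)**2) = 1/(-1698 + 94864) = 1/93166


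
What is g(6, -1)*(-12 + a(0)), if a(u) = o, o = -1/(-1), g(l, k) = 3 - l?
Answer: 33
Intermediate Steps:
o = 1 (o = -1*(-1) = 1)
a(u) = 1
g(6, -1)*(-12 + a(0)) = (3 - 1*6)*(-12 + 1) = (3 - 6)*(-11) = -3*(-11) = 33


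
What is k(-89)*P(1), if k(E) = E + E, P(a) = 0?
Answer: 0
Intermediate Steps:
k(E) = 2*E
k(-89)*P(1) = (2*(-89))*0 = -178*0 = 0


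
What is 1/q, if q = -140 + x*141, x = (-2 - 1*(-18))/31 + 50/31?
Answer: 31/4966 ≈ 0.0062424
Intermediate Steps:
x = 66/31 (x = (-2 + 18)*(1/31) + 50*(1/31) = 16*(1/31) + 50/31 = 16/31 + 50/31 = 66/31 ≈ 2.1290)
q = 4966/31 (q = -140 + (66/31)*141 = -140 + 9306/31 = 4966/31 ≈ 160.19)
1/q = 1/(4966/31) = 31/4966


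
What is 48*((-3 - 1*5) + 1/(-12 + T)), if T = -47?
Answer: -22704/59 ≈ -384.81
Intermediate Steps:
48*((-3 - 1*5) + 1/(-12 + T)) = 48*((-3 - 1*5) + 1/(-12 - 47)) = 48*((-3 - 5) + 1/(-59)) = 48*(-8 - 1/59) = 48*(-473/59) = -22704/59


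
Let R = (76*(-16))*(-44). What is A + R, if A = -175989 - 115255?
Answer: -237740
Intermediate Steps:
R = 53504 (R = -1216*(-44) = 53504)
A = -291244
A + R = -291244 + 53504 = -237740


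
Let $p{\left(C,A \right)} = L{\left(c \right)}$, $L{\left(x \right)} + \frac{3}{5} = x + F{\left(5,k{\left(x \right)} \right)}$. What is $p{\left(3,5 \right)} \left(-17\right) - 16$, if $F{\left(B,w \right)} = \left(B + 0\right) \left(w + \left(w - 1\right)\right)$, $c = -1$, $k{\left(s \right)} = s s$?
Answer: $- \frac{369}{5} \approx -73.8$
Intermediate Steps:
$k{\left(s \right)} = s^{2}$
$F{\left(B,w \right)} = B \left(-1 + 2 w\right)$ ($F{\left(B,w \right)} = B \left(w + \left(-1 + w\right)\right) = B \left(-1 + 2 w\right)$)
$L{\left(x \right)} = - \frac{28}{5} + x + 10 x^{2}$ ($L{\left(x \right)} = - \frac{3}{5} + \left(x + 5 \left(-1 + 2 x^{2}\right)\right) = - \frac{3}{5} + \left(x + \left(-5 + 10 x^{2}\right)\right) = - \frac{3}{5} + \left(-5 + x + 10 x^{2}\right) = - \frac{28}{5} + x + 10 x^{2}$)
$p{\left(C,A \right)} = \frac{17}{5}$ ($p{\left(C,A \right)} = - \frac{28}{5} - 1 + 10 \left(-1\right)^{2} = - \frac{28}{5} - 1 + 10 \cdot 1 = - \frac{28}{5} - 1 + 10 = \frac{17}{5}$)
$p{\left(3,5 \right)} \left(-17\right) - 16 = \frac{17}{5} \left(-17\right) - 16 = - \frac{289}{5} - 16 = - \frac{369}{5}$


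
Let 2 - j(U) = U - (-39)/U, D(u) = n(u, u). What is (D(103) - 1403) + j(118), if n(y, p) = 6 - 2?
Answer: -178809/118 ≈ -1515.3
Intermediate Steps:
n(y, p) = 4
D(u) = 4
j(U) = 2 - U - 39/U (j(U) = 2 - (U - (-39)/U) = 2 - (U + 39/U) = 2 + (-U - 39/U) = 2 - U - 39/U)
(D(103) - 1403) + j(118) = (4 - 1403) + (2 - 1*118 - 39/118) = -1399 + (2 - 118 - 39*1/118) = -1399 + (2 - 118 - 39/118) = -1399 - 13727/118 = -178809/118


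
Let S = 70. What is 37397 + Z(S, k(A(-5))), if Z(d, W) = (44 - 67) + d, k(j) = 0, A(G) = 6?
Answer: 37444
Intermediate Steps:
Z(d, W) = -23 + d
37397 + Z(S, k(A(-5))) = 37397 + (-23 + 70) = 37397 + 47 = 37444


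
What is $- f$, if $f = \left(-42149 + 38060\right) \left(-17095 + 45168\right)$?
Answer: $114790497$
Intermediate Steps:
$f = -114790497$ ($f = \left(-4089\right) 28073 = -114790497$)
$- f = \left(-1\right) \left(-114790497\right) = 114790497$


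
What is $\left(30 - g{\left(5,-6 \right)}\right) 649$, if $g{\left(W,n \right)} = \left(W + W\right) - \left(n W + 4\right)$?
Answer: $-3894$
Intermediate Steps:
$g{\left(W,n \right)} = -4 + 2 W - W n$ ($g{\left(W,n \right)} = 2 W - \left(W n + 4\right) = 2 W - \left(4 + W n\right) = -4 + 2 W - W n$)
$\left(30 - g{\left(5,-6 \right)}\right) 649 = \left(30 - \left(-4 + 2 \cdot 5 - 5 \left(-6\right)\right)\right) 649 = \left(30 - \left(-4 + 10 + 30\right)\right) 649 = \left(30 - 36\right) 649 = \left(-6\right) 649 = -3894$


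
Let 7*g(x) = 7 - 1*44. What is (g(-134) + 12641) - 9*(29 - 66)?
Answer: 90781/7 ≈ 12969.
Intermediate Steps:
g(x) = -37/7 (g(x) = (7 - 1*44)/7 = (7 - 44)/7 = (1/7)*(-37) = -37/7)
(g(-134) + 12641) - 9*(29 - 66) = (-37/7 + 12641) - 9*(29 - 66) = 88450/7 - 9*(-37) = 88450/7 + 333 = 90781/7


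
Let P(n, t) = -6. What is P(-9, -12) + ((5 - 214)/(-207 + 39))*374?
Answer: 38579/84 ≈ 459.27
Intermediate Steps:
P(-9, -12) + ((5 - 214)/(-207 + 39))*374 = -6 + ((5 - 214)/(-207 + 39))*374 = -6 - 209/(-168)*374 = -6 - 209*(-1/168)*374 = -6 + (209/168)*374 = -6 + 39083/84 = 38579/84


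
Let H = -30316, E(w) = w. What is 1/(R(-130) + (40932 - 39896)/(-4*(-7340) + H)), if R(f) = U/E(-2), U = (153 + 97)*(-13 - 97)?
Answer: 239/3285991 ≈ 7.2733e-5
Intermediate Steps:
U = -27500 (U = 250*(-110) = -27500)
R(f) = 13750 (R(f) = -27500/(-2) = -27500*(-½) = 13750)
1/(R(-130) + (40932 - 39896)/(-4*(-7340) + H)) = 1/(13750 + (40932 - 39896)/(-4*(-7340) - 30316)) = 1/(13750 + 1036/(29360 - 30316)) = 1/(13750 + 1036/(-956)) = 1/(13750 + 1036*(-1/956)) = 1/(13750 - 259/239) = 1/(3285991/239) = 239/3285991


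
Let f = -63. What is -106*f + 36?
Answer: 6714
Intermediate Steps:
-106*f + 36 = -106*(-63) + 36 = 6678 + 36 = 6714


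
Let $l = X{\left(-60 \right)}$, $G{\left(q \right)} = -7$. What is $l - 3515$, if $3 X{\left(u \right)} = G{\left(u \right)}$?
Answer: $- \frac{10552}{3} \approx -3517.3$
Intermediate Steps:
$X{\left(u \right)} = - \frac{7}{3}$ ($X{\left(u \right)} = \frac{1}{3} \left(-7\right) = - \frac{7}{3}$)
$l = - \frac{7}{3} \approx -2.3333$
$l - 3515 = - \frac{7}{3} - 3515 = - \frac{10552}{3}$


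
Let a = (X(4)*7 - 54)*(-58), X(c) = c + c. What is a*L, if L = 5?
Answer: -580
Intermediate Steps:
X(c) = 2*c
a = -116 (a = ((2*4)*7 - 54)*(-58) = (8*7 - 54)*(-58) = (56 - 54)*(-58) = 2*(-58) = -116)
a*L = -116*5 = -580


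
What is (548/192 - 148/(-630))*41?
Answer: 638329/5040 ≈ 126.65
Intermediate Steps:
(548/192 - 148/(-630))*41 = (548*(1/192) - 148*(-1/630))*41 = (137/48 + 74/315)*41 = (15569/5040)*41 = 638329/5040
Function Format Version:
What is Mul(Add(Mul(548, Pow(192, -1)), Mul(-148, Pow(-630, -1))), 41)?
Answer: Rational(638329, 5040) ≈ 126.65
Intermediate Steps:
Mul(Add(Mul(548, Pow(192, -1)), Mul(-148, Pow(-630, -1))), 41) = Mul(Add(Mul(548, Rational(1, 192)), Mul(-148, Rational(-1, 630))), 41) = Mul(Add(Rational(137, 48), Rational(74, 315)), 41) = Mul(Rational(15569, 5040), 41) = Rational(638329, 5040)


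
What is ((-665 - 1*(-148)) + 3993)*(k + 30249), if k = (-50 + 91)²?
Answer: 110988680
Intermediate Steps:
k = 1681 (k = 41² = 1681)
((-665 - 1*(-148)) + 3993)*(k + 30249) = ((-665 - 1*(-148)) + 3993)*(1681 + 30249) = ((-665 + 148) + 3993)*31930 = (-517 + 3993)*31930 = 3476*31930 = 110988680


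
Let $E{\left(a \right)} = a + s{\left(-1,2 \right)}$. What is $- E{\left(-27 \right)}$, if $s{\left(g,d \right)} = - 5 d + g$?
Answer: $38$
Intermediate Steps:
$s{\left(g,d \right)} = g - 5 d$
$E{\left(a \right)} = -11 + a$ ($E{\left(a \right)} = a - 11 = -11 + a$)
$- E{\left(-27 \right)} = - (-11 - 27) = \left(-1\right) \left(-38\right) = 38$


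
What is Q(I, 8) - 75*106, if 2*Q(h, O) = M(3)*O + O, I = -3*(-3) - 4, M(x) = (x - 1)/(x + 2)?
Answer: -39722/5 ≈ -7944.4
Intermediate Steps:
M(x) = (-1 + x)/(2 + x)
I = 5 (I = 9 - 4 = 5)
Q(h, O) = 7*O/10 (Q(h, O) = (((-1 + 3)/(2 + 3))*O + O)/2 = ((2/5)*O + O)/2 = (((⅕)*2)*O + O)/2 = (2*O/5 + O)/2 = (7*O/5)/2 = 7*O/10)
Q(I, 8) - 75*106 = (7/10)*8 - 75*106 = 28/5 - 7950 = -39722/5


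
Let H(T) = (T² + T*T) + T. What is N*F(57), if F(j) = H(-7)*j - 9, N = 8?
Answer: 41424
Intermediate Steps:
H(T) = T + 2*T² (H(T) = (T² + T²) + T = 2*T² + T = T + 2*T²)
F(j) = -9 + 91*j (F(j) = (-7*(1 + 2*(-7)))*j - 9 = (-7*(1 - 14))*j - 9 = (-7*(-13))*j - 9 = 91*j - 9 = -9 + 91*j)
N*F(57) = 8*(-9 + 91*57) = 8*(-9 + 5187) = 8*5178 = 41424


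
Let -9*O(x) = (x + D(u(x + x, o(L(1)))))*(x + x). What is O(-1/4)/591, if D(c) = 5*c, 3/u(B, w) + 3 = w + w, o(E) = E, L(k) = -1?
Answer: -13/42552 ≈ -0.00030551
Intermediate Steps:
u(B, w) = 3/(-3 + 2*w) (u(B, w) = 3/(-3 + (w + w)) = 3/(-3 + 2*w))
O(x) = -2*x*(-3 + x)/9 (O(x) = -(x + 5*(3/(-3 + 2*(-1))))*(x + x)/9 = -(x + 5*(3/(-3 - 2)))*2*x/9 = -(x + 5*(3/(-5)))*2*x/9 = -(x + 5*(3*(-1/5)))*2*x/9 = -(x + 5*(-3/5))*2*x/9 = -(x - 3)*2*x/9 = -(-3 + x)*2*x/9 = -2*x*(-3 + x)/9)
O(-1/4)/591 = (2*(-1/4)*(3 - (-1)/4)/9)/591 = (2*(-1*1/4)*(3 - (-1)/4)/9)/591 = ((2/9)*(-1/4)*(3 - 1*(-1/4)))/591 = ((2/9)*(-1/4)*(3 + 1/4))/591 = ((2/9)*(-1/4)*(13/4))/591 = (1/591)*(-13/72) = -13/42552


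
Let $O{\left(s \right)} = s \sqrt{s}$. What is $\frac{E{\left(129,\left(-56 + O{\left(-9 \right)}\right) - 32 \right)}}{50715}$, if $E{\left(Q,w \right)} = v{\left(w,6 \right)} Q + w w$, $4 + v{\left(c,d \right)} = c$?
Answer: $- \frac{211}{2205} + \frac{141 i}{5635} \approx -0.095692 + 0.025022 i$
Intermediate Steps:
$v{\left(c,d \right)} = -4 + c$
$O{\left(s \right)} = s^{\frac{3}{2}}$
$E{\left(Q,w \right)} = w^{2} + Q \left(-4 + w\right)$ ($E{\left(Q,w \right)} = \left(-4 + w\right) Q + w w = Q \left(-4 + w\right) + w^{2} = w^{2} + Q \left(-4 + w\right)$)
$\frac{E{\left(129,\left(-56 + O{\left(-9 \right)}\right) - 32 \right)}}{50715} = \frac{\left(\left(-56 + \left(-9\right)^{\frac{3}{2}}\right) - 32\right)^{2} + 129 \left(-4 - \left(88 + 27 i\right)\right)}{50715} = \left(\left(\left(-56 - 27 i\right) - 32\right)^{2} + 129 \left(-4 - \left(88 + 27 i\right)\right)\right) \frac{1}{50715} = \left(\left(-88 - 27 i\right)^{2} + 129 \left(-4 - \left(88 + 27 i\right)\right)\right) \frac{1}{50715} = \left(\left(-88 - 27 i\right)^{2} + 129 \left(-92 - 27 i\right)\right) \frac{1}{50715} = \left(\left(-88 - 27 i\right)^{2} - \left(11868 + 3483 i\right)\right) \frac{1}{50715} = \left(-11868 + \left(-88 - 27 i\right)^{2} - 3483 i\right) \frac{1}{50715} = - \frac{172}{735} - \frac{387 i}{5635} + \frac{\left(-88 - 27 i\right)^{2}}{50715}$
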